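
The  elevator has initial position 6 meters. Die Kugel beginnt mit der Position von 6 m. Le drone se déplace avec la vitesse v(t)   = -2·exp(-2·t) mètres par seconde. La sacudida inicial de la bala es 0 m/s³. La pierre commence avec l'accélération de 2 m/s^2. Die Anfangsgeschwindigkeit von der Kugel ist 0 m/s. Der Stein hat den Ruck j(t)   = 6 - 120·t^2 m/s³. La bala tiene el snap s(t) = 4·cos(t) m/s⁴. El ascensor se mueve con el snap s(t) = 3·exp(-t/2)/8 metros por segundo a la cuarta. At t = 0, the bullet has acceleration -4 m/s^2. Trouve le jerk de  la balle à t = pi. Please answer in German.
Um dies zu lösen, müssen wir 1 Stammfunktion unserer Gleichung für den Snap s(t) = 4·cos(t) finden. Die Stammfunktion von dem Snap, mit j(0) = 0, ergibt den Ruck: j(t) = 4·sin(t). Mit j(t) = 4·sin(t) und Einsetzen von t = pi, finden wir j = 0.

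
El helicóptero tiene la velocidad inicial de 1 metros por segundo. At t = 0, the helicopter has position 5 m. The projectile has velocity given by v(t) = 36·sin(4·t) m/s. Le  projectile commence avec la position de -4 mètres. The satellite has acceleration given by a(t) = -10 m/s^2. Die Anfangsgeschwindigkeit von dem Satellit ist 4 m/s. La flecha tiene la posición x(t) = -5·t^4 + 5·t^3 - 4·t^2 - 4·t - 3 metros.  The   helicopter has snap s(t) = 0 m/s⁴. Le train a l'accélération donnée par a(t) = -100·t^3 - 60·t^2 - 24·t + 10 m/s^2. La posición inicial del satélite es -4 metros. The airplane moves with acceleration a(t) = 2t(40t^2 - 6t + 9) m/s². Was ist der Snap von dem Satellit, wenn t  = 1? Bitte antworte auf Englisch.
Starting from acceleration a(t) = -10, we take 2 derivatives. The derivative of acceleration gives jerk: j(t) = 0. Taking d/dt of j(t), we find s(t) = 0. Using s(t) = 0 and substituting t = 1, we find s = 0.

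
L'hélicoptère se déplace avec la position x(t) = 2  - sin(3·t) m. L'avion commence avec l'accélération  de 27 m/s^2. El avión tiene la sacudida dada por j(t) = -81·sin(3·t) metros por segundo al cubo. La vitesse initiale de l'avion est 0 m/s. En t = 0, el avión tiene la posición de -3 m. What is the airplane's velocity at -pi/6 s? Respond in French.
En partant du jerk j(t) = -81·sin(3·t), nous prenons 2 primitives. En prenant ∫j(t)dt et en appliquant a(0) = 27, nous trouvons a(t) = 27·cos(3·t). L'intégrale de l'accélération, avec v(0) = 0, donne la vitesse: v(t) = 9·sin(3·t). De l'équation de la vitesse v(t) = 9·sin(3·t), nous substituons t = -pi/6 pour obtenir v = -9.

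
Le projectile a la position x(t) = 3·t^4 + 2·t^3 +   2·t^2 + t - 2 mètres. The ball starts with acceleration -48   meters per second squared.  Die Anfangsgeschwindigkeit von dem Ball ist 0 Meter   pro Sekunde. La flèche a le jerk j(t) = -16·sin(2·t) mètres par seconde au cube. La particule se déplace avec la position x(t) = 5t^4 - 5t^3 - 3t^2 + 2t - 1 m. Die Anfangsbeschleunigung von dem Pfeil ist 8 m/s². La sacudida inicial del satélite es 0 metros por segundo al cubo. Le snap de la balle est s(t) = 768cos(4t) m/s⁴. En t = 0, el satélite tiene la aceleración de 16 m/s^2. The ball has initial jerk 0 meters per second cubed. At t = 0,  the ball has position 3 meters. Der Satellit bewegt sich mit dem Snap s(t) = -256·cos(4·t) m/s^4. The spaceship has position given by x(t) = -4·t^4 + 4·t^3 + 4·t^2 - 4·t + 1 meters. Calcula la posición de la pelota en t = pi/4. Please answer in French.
Pour résoudre ceci, nous devons prendre 4 primitives de notre équation du snap s(t) = 768·cos(4·t). En intégrant le snap et en utilisant la condition initiale j(0) = 0, nous obtenons j(t) = 192·sin(4·t). L'intégrale du jerk est l'accélération. En utilisant a(0) = -48, nous obtenons a(t) = -48·cos(4·t). La primitive de l'accélération est la vitesse. En utilisant v(0) = 0, nous obtenons v(t) = -12·sin(4·t). L'intégrale de la vitesse, avec x(0) = 3, donne la position: x(t) = 3·cos(4·t). Nous avons la position x(t) = 3·cos(4·t). En substituant t = pi/4: x(pi/4) = -3.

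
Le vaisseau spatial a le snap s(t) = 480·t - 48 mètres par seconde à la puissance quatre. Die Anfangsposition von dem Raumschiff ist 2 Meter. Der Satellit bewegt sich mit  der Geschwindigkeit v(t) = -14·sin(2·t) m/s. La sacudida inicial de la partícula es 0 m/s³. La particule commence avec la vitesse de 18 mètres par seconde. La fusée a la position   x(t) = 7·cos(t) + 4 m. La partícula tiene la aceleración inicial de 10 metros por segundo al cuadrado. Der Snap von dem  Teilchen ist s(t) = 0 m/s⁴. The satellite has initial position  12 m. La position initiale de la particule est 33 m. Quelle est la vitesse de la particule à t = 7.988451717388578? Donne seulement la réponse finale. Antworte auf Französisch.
v(7.988451717388578) = 97.8845171738858.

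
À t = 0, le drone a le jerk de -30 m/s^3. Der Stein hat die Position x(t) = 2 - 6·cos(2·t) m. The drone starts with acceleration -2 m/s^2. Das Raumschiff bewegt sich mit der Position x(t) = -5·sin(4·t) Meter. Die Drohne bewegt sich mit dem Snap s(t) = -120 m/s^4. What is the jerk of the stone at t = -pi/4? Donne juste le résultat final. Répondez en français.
Le jerk à t = -pi/4 est j = 48.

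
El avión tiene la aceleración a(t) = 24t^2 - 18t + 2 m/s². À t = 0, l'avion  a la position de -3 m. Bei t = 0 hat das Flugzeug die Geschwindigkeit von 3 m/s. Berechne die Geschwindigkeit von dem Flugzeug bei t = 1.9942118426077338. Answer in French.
Nous devons intégrer notre équation de l'accélération a(t) = 24·t^2 - 18·t + 2 1 fois. La primitive de l'accélération, avec v(0) = 3, donne la vitesse: v(t) = 8·t^3 - 9·t^2 + 2·t + 3. Nous avons la vitesse v(t) = 8·t^3 - 9·t^2 + 2·t + 3. En substituant t = 1.9942118426077338: v(1.9942118426077338) = 34.6424392981991.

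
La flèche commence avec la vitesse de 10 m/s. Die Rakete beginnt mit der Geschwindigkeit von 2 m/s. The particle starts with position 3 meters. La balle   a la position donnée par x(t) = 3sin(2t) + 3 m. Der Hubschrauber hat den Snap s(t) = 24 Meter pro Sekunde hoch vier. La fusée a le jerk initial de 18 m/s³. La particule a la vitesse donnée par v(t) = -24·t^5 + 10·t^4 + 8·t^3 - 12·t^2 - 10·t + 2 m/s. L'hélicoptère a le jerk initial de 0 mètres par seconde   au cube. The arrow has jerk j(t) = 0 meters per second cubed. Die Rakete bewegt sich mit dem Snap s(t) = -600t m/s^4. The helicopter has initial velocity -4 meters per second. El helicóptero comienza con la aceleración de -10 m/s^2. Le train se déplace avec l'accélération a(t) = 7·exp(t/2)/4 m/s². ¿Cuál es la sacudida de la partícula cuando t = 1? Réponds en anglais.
We must differentiate our velocity equation v(t) = -24·t^5 + 10·t^4 + 8·t^3 - 12·t^2 - 10·t + 2 2 times. Taking d/dt of v(t), we find a(t) = -120·t^4 + 40·t^3 + 24·t^2 - 24·t - 10. The derivative of acceleration gives jerk: j(t) = -480·t^3 + 120·t^2 + 48·t - 24. Using j(t) = -480·t^3 + 120·t^2 + 48·t - 24 and substituting t = 1, we find j = -336.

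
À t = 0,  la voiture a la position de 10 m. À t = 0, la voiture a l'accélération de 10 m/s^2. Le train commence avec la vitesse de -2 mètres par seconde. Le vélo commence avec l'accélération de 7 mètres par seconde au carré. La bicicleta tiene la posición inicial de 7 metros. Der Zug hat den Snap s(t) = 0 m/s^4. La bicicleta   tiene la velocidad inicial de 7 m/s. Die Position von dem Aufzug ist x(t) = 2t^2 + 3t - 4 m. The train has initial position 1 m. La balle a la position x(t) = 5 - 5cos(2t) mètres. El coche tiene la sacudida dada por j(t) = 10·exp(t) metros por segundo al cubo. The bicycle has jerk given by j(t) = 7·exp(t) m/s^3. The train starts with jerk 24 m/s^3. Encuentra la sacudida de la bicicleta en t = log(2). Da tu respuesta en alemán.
Wir haben den Ruck j(t) = 7·exp(t). Durch Einsetzen von t = log(2): j(log(2)) = 14.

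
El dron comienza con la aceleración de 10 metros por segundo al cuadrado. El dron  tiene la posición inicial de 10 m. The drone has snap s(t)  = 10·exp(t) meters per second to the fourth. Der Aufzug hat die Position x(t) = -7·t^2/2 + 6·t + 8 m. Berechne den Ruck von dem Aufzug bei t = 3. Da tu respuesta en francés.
Pour résoudre ceci, nous devons prendre 3 dérivées de notre équation de la position x(t) = -7·t^2/2 + 6·t + 8. En prenant d/dt de x(t), nous trouvons v(t) = 6 - 7·t. La dérivée de la vitesse donne l'accélération: a(t) = -7. En dérivant l'accélération, nous obtenons le jerk: j(t) = 0. En utilisant j(t) = 0 et en substituant t = 3, nous trouvons j = 0.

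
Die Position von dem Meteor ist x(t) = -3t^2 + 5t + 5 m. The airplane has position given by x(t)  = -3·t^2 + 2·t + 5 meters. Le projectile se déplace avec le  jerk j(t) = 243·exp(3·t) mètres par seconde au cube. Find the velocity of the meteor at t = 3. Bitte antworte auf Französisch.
Pour résoudre ceci, nous devons prendre 1 dérivée de notre équation de la position x(t) = -3·t^2 + 5·t + 5. En prenant d/dt de x(t), nous trouvons v(t) = 5 - 6·t. En utilisant v(t) = 5 - 6·t et en substituant t = 3, nous trouvons v = -13.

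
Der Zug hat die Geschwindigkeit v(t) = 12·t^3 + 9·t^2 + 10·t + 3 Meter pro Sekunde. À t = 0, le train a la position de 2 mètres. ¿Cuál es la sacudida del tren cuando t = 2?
Debemos derivar nuestra ecuación de la velocidad v(t) = 12·t^3 + 9·t^2 + 10·t + 3 2 veces. Tomando d/dt de v(t), encontramos a(t) = 36·t^2 + 18·t + 10. Tomando d/dt de a(t), encontramos j(t) = 72·t + 18. De la ecuación de la sacudida j(t) = 72·t + 18, sustituimos t = 2 para obtener j = 162.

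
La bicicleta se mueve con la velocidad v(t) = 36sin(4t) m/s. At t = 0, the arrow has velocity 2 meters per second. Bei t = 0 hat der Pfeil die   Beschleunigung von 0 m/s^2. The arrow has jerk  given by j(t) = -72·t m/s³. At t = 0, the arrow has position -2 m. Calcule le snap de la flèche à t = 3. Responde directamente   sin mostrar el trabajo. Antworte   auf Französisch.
La réponse est -72.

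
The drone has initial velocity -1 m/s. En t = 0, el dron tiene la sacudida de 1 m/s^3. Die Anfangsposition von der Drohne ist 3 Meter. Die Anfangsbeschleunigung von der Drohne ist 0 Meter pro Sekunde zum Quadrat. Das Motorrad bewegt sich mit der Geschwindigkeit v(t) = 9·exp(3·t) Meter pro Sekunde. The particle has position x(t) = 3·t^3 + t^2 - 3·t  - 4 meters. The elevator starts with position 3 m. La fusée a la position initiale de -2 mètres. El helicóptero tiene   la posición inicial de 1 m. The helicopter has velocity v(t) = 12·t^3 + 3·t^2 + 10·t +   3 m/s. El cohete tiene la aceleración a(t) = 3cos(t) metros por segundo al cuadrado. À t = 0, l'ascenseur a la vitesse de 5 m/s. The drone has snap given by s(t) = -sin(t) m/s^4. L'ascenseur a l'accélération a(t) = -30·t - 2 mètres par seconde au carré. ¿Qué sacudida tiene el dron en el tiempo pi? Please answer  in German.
Wir müssen die Stammfunktion unserer Gleichung für den Snap s(t) = -sin(t) 1-mal finden. Das Integral von dem Snap ist der Ruck. Mit j(0) = 1 erhalten wir j(t) = cos(t). Wir haben den Ruck j(t) = cos(t). Durch Einsetzen von t = pi: j(pi) = -1.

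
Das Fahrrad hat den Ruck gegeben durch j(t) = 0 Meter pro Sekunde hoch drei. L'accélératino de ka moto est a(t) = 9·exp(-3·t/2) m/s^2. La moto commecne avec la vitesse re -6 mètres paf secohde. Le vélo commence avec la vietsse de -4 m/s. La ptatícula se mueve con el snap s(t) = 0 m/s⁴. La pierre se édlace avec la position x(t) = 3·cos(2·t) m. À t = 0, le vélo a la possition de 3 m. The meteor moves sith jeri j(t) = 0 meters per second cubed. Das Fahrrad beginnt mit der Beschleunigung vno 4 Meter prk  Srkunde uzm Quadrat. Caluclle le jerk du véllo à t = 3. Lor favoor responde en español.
Usando j(t) = 0 y sustituyendo t = 3, encontramos j = 0.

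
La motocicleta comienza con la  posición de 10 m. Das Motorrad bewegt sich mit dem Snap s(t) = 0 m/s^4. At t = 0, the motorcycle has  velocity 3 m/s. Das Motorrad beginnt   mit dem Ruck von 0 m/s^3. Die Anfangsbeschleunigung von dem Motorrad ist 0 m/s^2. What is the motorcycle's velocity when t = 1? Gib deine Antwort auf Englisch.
To solve this, we need to take 3 integrals of our snap equation s(t) = 0. The antiderivative of snap, with j(0) = 0, gives jerk: j(t) = 0. Finding the integral of j(t) and using a(0) = 0: a(t) = 0. Integrating acceleration and using the initial condition v(0) = 3, we get v(t) = 3. From the given velocity equation v(t) = 3, we substitute t = 1 to get v = 3.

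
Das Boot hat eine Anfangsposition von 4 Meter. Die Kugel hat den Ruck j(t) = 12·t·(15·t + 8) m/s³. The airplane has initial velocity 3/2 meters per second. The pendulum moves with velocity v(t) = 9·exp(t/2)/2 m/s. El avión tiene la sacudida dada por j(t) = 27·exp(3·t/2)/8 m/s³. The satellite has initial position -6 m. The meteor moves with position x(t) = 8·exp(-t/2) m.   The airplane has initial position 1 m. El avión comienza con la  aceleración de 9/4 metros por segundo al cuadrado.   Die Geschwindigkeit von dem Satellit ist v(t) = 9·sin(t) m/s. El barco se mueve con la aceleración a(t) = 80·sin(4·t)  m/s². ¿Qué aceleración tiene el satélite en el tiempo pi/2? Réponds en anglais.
We must differentiate our velocity equation v(t) = 9·sin(t) 1 time. Taking d/dt of v(t), we find a(t) = 9·cos(t). Using a(t) = 9·cos(t) and substituting t = pi/2, we find a = 0.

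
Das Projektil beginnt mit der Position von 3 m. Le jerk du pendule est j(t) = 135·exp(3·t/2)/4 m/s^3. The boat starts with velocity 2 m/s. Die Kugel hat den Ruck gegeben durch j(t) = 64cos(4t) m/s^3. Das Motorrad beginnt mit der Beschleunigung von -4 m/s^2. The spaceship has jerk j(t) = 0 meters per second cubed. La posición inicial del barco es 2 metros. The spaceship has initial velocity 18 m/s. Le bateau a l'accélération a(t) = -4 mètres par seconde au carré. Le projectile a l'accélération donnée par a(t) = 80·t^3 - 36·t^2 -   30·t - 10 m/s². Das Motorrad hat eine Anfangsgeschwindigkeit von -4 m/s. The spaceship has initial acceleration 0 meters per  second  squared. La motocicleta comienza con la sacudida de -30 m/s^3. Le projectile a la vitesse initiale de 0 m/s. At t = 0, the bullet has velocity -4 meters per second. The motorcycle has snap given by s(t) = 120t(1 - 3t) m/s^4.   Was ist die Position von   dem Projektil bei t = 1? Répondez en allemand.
Wir müssen unsere Gleichung für die Beschleunigung a(t) = 80·t^3 - 36·t^2 - 30·t - 10 2-mal integrieren. Mit ∫a(t)dt und Anwendung von v(0) = 0, finden wir v(t) = t·(20·t^3 - 12·t^2 - 15·t - 10). Mit ∫v(t)dt und Anwendung von x(0) = 3, finden wir x(t) = 4·t^5 - 3·t^4 - 5·t^3 - 5·t^2 + 3. Aus der Gleichung für die Position x(t) = 4·t^5 - 3·t^4 - 5·t^3 - 5·t^2 + 3, setzen wir t = 1 ein und erhalten x = -6.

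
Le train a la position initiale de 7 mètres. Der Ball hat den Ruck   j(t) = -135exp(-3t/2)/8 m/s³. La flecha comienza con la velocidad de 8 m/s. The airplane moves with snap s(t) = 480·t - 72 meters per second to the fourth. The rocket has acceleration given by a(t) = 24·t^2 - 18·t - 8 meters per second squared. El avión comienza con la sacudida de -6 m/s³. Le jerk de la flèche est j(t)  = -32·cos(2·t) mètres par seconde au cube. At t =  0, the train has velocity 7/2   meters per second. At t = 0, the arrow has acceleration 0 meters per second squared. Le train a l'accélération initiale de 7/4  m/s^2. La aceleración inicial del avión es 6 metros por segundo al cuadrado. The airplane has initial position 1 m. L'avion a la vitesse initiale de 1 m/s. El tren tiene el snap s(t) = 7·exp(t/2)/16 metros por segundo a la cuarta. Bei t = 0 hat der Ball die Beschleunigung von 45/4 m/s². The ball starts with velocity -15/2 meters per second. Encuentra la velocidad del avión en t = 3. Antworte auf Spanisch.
Debemos encontrar la antiderivada de nuestra ecuación del snap s(t) = 480·t - 72 3 veces. La integral del snap es la sacudida. Usando j(0) = -6, obtenemos j(t) = 240·t^2 - 72·t - 6. La antiderivada de la sacudida es la aceleración. Usando a(0) = 6, obtenemos a(t) = 80·t^3 - 36·t^2 - 6·t + 6. Integrando la aceleración y usando la condición inicial v(0) = 1, obtenemos v(t) = 20·t^4 - 12·t^3 - 3·t^2 + 6·t + 1. Tenemos la velocidad v(t) = 20·t^4 - 12·t^3 - 3·t^2 + 6·t + 1. Sustituyendo t = 3: v(3) = 1288.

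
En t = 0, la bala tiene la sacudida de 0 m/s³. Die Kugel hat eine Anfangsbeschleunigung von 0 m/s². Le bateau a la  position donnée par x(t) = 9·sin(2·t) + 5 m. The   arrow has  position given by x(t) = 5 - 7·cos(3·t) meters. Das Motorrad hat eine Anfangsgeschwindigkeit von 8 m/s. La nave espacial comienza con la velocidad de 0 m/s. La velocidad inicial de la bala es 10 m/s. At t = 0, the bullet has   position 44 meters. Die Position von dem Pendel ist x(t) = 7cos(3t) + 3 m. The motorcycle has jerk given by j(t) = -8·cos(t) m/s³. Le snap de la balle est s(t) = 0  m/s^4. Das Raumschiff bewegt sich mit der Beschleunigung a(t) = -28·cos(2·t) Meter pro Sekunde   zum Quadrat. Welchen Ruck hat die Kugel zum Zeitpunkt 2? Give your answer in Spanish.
Necesitamos integrar nuestra ecuación del snap s(t) = 0 1 vez. La antiderivada del snap, con j(0) = 0, da la sacudida: j(t) = 0. Usando j(t) = 0 y sustituyendo t = 2, encontramos j = 0.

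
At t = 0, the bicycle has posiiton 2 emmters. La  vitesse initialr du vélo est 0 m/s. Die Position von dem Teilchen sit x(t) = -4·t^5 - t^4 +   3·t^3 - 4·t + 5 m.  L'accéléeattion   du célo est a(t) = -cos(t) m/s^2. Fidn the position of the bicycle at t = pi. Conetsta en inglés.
We need to integrate our acceleration equation a(t) = -cos(t) 2 times. The antiderivative of acceleration is velocity. Using v(0) = 0, we get v(t) = -sin(t). Integrating velocity and using the initial condition x(0) = 2, we get x(t) = cos(t) + 1. We have position x(t) = cos(t) + 1. Substituting t = pi: x(pi) = 0.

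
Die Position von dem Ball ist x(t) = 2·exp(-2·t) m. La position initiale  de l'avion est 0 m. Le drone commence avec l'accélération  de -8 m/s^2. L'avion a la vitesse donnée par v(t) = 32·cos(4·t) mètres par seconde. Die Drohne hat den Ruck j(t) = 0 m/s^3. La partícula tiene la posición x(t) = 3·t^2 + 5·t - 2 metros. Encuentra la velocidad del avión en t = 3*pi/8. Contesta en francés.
De l'équation de la vitesse v(t) = 32·cos(4·t), nous substituons t = 3*pi/8 pour obtenir v = 0.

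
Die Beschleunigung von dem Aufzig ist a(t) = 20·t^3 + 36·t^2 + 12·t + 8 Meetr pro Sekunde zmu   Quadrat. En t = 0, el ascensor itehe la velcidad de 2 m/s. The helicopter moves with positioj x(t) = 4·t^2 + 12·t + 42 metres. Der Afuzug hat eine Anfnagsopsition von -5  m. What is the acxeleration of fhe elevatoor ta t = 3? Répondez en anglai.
From the given acceleration equation a(t) = 20·t^3 + 36·t^2 + 12·t + 8, we substitute t = 3 to get a = 908.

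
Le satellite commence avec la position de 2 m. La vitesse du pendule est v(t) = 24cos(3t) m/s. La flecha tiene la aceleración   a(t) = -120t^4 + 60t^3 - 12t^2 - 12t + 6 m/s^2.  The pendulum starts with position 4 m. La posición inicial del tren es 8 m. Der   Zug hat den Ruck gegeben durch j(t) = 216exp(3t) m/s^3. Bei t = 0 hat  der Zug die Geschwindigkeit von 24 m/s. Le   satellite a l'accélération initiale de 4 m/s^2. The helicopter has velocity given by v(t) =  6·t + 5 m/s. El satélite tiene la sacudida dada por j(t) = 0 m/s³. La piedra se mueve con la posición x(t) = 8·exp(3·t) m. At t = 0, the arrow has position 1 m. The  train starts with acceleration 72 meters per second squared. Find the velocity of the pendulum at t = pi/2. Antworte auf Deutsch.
Mit v(t) = 24·cos(3·t) und Einsetzen von t = pi/2, finden wir v = 0.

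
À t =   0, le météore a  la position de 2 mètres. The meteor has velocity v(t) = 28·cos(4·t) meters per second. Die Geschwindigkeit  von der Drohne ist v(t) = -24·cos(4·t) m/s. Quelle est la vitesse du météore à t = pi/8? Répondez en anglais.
From the given velocity equation v(t) = 28·cos(4·t), we substitute t = pi/8 to get v = 0.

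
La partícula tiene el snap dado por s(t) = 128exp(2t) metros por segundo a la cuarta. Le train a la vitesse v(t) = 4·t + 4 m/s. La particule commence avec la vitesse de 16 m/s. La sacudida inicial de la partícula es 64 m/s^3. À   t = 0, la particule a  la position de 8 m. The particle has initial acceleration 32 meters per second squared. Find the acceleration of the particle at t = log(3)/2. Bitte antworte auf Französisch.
Pour résoudre ceci, nous devons prendre 2 intégrales de notre équation du snap s(t) = 128·exp(2·t). En prenant ∫s(t)dt et en appliquant j(0) = 64, nous trouvons j(t) = 64·exp(2·t). L'intégrale du jerk est l'accélération. En utilisant a(0) = 32, nous obtenons a(t) = 32·exp(2·t). Nous avons l'accélération a(t) = 32·exp(2·t). En substituant t = log(3)/2: a(log(3)/2) = 96.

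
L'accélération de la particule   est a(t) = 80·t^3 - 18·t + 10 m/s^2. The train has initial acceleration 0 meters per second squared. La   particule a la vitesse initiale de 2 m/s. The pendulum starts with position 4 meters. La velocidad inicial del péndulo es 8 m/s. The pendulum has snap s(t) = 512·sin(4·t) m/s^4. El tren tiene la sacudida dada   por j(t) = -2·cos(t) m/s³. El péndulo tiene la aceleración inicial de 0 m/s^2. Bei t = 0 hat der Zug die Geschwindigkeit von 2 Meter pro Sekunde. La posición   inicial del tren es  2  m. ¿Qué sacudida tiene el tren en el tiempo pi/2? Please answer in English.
Using j(t) = -2·cos(t) and substituting t = pi/2, we find j = 0.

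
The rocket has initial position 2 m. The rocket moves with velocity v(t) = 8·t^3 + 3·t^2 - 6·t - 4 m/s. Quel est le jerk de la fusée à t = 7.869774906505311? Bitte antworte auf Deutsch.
Ausgehend von der Geschwindigkeit v(t) = 8·t^3 + 3·t^2 - 6·t - 4, nehmen wir 2 Ableitungen. Die Ableitung von der Geschwindigkeit ergibt die Beschleunigung: a(t) = 24·t^2 + 6·t - 6. Die Ableitung von der Beschleunigung ergibt den Ruck: j(t) = 48·t + 6. Mit j(t) = 48·t + 6 und Einsetzen von t = 7.869774906505311, finden wir j = 383.749195512255.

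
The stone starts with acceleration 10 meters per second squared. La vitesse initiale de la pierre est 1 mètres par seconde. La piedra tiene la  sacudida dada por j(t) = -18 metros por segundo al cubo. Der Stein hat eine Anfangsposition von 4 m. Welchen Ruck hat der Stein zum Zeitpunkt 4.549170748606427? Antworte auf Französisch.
Nous avons le jerk j(t) = -18. En substituant t = 4.549170748606427: j(4.549170748606427) = -18.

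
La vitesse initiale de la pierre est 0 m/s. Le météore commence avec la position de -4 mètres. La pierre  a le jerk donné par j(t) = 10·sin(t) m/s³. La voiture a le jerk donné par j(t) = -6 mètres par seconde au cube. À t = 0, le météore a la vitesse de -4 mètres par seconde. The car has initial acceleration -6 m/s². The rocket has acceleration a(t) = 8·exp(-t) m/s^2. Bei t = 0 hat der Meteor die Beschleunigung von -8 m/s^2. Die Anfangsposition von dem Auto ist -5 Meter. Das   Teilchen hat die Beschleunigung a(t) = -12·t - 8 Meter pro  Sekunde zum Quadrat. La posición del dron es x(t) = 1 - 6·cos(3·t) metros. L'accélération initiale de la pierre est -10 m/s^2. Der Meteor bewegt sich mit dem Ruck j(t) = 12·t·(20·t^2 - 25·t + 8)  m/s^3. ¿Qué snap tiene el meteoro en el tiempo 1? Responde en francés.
Nous devons dériver notre équation du jerk j(t) = 12·t·(20·t^2 - 25·t + 8) 1 fois. En dérivant le jerk, nous obtenons le snap: s(t) = 240·t^2 + 12·t·(40·t - 25) - 300·t + 96. De l'équation du snap s(t) = 240·t^2 + 12·t·(40·t - 25) - 300·t + 96, nous substituons t = 1 pour obtenir s = 216.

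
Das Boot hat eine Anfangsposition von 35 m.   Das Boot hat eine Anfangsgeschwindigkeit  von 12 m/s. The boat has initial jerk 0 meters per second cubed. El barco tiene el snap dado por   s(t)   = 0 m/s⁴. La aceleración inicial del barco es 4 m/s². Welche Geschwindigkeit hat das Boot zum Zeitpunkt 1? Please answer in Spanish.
Para resolver esto, necesitamos tomar 3 antiderivadas de nuestra ecuación del snap s(t) = 0. Integrando el snap y usando la condición inicial j(0) = 0, obtenemos j(t) = 0. La antiderivada de la sacudida, con a(0) = 4, da la aceleración: a(t) = 4. Tomando ∫a(t)dt y aplicando v(0) = 12, encontramos v(t) = 4·t + 12. Usando v(t) = 4·t + 12 y sustituyendo t = 1, encontramos v = 16.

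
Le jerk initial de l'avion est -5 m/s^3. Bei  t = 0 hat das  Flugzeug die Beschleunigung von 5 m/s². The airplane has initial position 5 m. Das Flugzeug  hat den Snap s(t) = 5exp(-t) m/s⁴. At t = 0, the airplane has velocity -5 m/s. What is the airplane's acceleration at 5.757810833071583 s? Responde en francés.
Nous devons intégrer notre équation du snap s(t) = 5·exp(-t) 2 fois. En intégrant le snap et en utilisant la condition initiale j(0) = -5, nous obtenons j(t) = -5·exp(-t). La primitive du jerk est l'accélération. En utilisant a(0) = 5, nous obtenons a(t) = 5·exp(-t). De l'équation de l'accélération a(t) = 5·exp(-t), nous substituons t = 5.757810833071583 pour obtenir a = 0.0157900873201589.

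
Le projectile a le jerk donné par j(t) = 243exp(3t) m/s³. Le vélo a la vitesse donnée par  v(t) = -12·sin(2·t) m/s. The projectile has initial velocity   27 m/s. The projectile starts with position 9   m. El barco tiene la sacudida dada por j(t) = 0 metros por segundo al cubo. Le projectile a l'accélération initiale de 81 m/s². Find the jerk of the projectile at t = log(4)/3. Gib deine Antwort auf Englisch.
From the given jerk equation j(t) = 243·exp(3·t), we substitute t = log(4)/3 to get j = 972.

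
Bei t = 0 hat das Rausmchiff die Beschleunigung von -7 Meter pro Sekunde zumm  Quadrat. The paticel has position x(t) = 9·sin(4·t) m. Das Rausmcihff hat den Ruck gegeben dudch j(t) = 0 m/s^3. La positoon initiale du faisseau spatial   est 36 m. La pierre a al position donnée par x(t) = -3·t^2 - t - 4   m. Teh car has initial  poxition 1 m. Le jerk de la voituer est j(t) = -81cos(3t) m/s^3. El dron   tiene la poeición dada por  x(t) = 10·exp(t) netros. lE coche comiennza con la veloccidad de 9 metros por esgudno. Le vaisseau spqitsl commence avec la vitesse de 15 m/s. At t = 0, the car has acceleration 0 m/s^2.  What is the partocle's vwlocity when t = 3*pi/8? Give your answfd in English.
Starting from position x(t) = 9·sin(4·t), we take 1 derivative. Differentiating position, we get velocity: v(t) = 36·cos(4·t). We have velocity v(t) = 36·cos(4·t). Substituting t = 3*pi/8: v(3*pi/8) = 0.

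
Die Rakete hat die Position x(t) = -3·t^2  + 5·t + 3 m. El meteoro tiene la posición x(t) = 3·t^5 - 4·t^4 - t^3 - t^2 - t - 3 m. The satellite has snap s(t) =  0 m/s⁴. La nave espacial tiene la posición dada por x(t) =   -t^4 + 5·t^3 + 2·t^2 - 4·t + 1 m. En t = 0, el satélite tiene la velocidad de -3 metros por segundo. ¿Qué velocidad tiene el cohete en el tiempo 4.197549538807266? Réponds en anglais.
Starting from position x(t) = -3·t^2 + 5·t + 3, we take 1 derivative. Differentiating position, we get velocity: v(t) = 5 - 6·t. We have velocity v(t) = 5 - 6·t. Substituting t = 4.197549538807266: v(4.197549538807266) = -20.1852972328436.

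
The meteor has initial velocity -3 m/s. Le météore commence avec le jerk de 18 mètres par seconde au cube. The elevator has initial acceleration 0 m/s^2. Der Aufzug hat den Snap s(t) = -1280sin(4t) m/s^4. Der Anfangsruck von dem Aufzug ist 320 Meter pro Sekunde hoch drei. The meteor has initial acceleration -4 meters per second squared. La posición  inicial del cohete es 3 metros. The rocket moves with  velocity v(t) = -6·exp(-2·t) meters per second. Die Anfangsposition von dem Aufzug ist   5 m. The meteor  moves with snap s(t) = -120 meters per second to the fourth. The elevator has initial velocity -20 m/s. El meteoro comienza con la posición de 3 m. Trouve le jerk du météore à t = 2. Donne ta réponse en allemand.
Ausgehend von dem Snap s(t) = -120, nehmen wir 1 Stammfunktion. Das Integral von dem Snap, mit j(0) = 18, ergibt den Ruck: j(t) = 18 - 120·t. Wir haben den Ruck j(t) = 18 - 120·t. Durch Einsetzen von t = 2: j(2) = -222.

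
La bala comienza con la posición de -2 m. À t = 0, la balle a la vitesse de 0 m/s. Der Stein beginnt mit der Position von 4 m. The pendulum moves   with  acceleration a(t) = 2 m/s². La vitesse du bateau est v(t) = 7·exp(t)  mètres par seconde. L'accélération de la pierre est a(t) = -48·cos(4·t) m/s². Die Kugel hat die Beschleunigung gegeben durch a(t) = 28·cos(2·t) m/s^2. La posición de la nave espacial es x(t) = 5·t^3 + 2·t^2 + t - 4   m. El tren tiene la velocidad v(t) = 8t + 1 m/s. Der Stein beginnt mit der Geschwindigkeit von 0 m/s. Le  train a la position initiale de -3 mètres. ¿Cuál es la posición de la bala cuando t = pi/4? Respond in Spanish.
Partiendo de la aceleración a(t) = 28·cos(2·t), tomamos 2 antiderivadas. Tomando ∫a(t)dt y aplicando v(0) = 0, encontramos v(t) = 14·sin(2·t). La integral de la velocidad, con x(0) = -2, da la posición: x(t) = 5 - 7·cos(2·t). Tenemos la posición x(t) = 5 - 7·cos(2·t). Sustituyendo t = pi/4: x(pi/4) = 5.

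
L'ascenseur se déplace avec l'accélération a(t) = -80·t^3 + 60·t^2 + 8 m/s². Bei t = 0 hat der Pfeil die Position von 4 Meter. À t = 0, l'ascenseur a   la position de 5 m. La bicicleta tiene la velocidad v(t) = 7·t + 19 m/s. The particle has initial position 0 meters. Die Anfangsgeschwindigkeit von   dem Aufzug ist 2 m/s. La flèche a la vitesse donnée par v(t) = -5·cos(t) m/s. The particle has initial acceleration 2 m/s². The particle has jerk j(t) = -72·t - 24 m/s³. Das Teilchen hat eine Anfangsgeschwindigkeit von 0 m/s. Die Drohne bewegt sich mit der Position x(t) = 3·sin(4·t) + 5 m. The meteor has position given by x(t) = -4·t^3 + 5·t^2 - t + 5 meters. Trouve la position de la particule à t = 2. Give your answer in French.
Nous devons trouver l'intégrale de notre équation du jerk j(t) = -72·t - 24 3 fois. En prenant ∫j(t)dt et en appliquant a(0) = 2, nous trouvons a(t) = -36·t^2 - 24·t + 2. En prenant ∫a(t)dt et en appliquant v(0) = 0, nous trouvons v(t) = 2·t·(-6·t^2 - 6·t + 1). En prenant ∫v(t)dt et en appliquant x(0) = 0, nous trouvons x(t) = -3·t^4 - 4·t^3 + t^2. En utilisant x(t) = -3·t^4 - 4·t^3 + t^2 et en substituant t = 2, nous trouvons x = -76.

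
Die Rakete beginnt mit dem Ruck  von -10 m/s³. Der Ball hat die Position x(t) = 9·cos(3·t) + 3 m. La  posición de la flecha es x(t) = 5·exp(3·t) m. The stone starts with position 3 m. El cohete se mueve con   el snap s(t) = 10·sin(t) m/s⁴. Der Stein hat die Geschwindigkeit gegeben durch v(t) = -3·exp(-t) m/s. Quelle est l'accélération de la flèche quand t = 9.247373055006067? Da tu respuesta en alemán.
Ausgehend von der Position x(t) = 5·exp(3·t), nehmen wir 2 Ableitungen. Mit d/dt von x(t) finden wir v(t) = 15·exp(3·t). Durch Ableiten von der Geschwindigkeit erhalten wir die Beschleunigung: a(t) = 45·exp(3·t). Wir haben die Beschleunigung a(t) = 45·exp(3·t). Durch Einsetzen von t = 9.247373055006067: a(9.247373055006067) = 50287701230061.4.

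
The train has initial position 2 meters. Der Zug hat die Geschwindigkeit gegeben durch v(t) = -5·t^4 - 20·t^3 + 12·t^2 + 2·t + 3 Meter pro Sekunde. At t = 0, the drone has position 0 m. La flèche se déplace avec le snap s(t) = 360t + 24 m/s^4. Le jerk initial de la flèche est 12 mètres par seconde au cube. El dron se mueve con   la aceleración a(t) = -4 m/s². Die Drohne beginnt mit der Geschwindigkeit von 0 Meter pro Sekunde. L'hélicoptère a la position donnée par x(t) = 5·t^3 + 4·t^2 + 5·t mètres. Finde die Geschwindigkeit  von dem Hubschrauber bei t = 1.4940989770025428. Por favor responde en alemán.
Um dies zu lösen, müssen wir 1 Ableitung unserer Gleichung für die Position x(t) = 5·t^3 + 4·t^2 + 5·t nehmen. Mit d/dt von x(t) finden wir v(t) = 15·t^2 + 8·t + 5. Wir haben die Geschwindigkeit v(t) = 15·t^2 + 8·t + 5. Durch Einsetzen von t = 1.4940989770025428: v(1.4940989770025428) = 50.4377681122210.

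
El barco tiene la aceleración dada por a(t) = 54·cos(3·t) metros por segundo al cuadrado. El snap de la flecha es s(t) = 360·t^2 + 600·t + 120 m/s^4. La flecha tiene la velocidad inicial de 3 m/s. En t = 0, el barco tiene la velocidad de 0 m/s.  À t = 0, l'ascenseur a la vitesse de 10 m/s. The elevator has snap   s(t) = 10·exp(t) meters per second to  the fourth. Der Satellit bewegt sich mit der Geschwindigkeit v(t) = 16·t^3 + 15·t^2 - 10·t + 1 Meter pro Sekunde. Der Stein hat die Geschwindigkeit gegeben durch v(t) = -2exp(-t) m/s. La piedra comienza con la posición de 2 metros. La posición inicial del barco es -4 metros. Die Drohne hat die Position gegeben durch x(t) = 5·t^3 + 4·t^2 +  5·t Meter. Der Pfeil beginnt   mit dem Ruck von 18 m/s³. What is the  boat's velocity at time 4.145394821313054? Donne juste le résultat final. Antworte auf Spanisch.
La respuesta es -2.33673696064031.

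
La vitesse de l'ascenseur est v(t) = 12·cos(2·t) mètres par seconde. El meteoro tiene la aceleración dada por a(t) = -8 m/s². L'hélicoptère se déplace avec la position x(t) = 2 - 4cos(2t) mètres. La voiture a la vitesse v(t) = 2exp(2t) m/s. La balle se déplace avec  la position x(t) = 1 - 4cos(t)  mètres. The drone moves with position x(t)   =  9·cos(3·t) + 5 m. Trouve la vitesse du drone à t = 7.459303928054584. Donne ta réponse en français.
En partant de la position x(t) = 9·cos(3·t) + 5, nous prenons 1 dérivée. La dérivée de la position donne la vitesse: v(t) = -27·sin(3·t). Nous avons la vitesse v(t) = -27·sin(3·t). En substituant t = 7.459303928054584: v(7.459303928054584) = 10.1842026700186.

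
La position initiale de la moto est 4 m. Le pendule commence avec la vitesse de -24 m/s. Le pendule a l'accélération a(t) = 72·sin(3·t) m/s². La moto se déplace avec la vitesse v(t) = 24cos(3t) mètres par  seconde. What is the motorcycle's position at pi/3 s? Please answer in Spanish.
Partiendo de la velocidad v(t) = 24·cos(3·t), tomamos 1 antiderivada. Integrando la velocidad y usando la condición inicial x(0) = 4, obtenemos x(t) = 8·sin(3·t) + 4. De la ecuación de la posición x(t) = 8·sin(3·t) + 4, sustituimos t = pi/3 para obtener x = 4.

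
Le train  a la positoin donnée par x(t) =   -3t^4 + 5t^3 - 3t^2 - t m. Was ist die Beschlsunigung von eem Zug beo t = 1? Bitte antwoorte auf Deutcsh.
Ausgehend von der Position x(t) = -3·t^4 + 5·t^3 - 3·t^2 - t, nehmen wir 2 Ableitungen. Die Ableitung von der Position ergibt die Geschwindigkeit: v(t) = -12·t^3 + 15·t^2 - 6·t - 1. Mit d/dt von v(t) finden wir a(t) = -36·t^2 + 30·t - 6. Mit a(t) = -36·t^2 + 30·t - 6 und Einsetzen von t = 1, finden wir a = -12.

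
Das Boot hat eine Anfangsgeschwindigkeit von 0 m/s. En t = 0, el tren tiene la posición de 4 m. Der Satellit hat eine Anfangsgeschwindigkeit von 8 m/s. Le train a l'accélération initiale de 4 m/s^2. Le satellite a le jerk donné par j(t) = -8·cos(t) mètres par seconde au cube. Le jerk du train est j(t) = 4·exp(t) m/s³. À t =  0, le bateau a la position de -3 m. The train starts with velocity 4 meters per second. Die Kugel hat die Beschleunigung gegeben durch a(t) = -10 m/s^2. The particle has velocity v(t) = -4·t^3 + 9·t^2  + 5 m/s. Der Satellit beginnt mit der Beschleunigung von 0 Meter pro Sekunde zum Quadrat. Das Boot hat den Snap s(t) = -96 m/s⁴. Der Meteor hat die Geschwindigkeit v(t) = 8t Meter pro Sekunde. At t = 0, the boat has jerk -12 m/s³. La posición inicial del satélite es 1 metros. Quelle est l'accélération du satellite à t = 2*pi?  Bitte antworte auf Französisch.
En partant du jerk j(t) = -8·cos(t), nous prenons 1 primitive. En intégrant le jerk et en utilisant la condition initiale a(0) = 0, nous obtenons a(t) = -8·sin(t). Nous avons l'accélération a(t) = -8·sin(t). En substituant t = 2*pi: a(2*pi) = 0.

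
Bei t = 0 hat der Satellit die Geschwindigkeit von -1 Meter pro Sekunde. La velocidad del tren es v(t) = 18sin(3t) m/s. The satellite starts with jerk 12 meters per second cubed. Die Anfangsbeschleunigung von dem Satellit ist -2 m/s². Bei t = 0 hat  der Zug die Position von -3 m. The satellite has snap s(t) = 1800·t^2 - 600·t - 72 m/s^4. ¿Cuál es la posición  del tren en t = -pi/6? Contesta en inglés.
To find the answer, we compute 1 integral of v(t) = 18·sin(3·t). Finding the integral of v(t) and using x(0) = -3: x(t) = 3 - 6·cos(3·t). We have position x(t) = 3 - 6·cos(3·t). Substituting t = -pi/6: x(-pi/6) = 3.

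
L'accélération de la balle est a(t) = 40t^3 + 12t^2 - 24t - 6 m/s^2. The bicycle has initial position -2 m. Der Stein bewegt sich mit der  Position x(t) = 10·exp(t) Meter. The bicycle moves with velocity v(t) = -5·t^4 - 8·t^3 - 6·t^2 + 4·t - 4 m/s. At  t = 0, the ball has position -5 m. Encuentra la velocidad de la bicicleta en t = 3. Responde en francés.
De l'équation de la vitesse v(t) = -5·t^4 - 8·t^3 - 6·t^2 + 4·t - 4, nous substituons t = 3 pour obtenir v = -667.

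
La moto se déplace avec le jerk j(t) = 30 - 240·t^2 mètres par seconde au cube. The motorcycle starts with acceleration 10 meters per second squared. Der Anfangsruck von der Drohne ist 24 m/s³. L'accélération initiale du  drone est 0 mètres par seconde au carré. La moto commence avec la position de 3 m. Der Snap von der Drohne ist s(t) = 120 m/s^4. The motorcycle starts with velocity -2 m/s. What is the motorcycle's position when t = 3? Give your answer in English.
Starting from jerk j(t) = 30 - 240·t^2, we take 3 antiderivatives. The integral of jerk is acceleration. Using a(0) = 10, we get a(t) = -80·t^3 + 30·t + 10. Taking ∫a(t)dt and applying v(0) = -2, we find v(t) = -20·t^4 + 15·t^2 + 10·t - 2. The integral of velocity is position. Using x(0) = 3, we get x(t) = -4·t^5 + 5·t^3 + 5·t^2 - 2·t + 3. We have position x(t) = -4·t^5 + 5·t^3 + 5·t^2 - 2·t + 3. Substituting t = 3: x(3) = -795.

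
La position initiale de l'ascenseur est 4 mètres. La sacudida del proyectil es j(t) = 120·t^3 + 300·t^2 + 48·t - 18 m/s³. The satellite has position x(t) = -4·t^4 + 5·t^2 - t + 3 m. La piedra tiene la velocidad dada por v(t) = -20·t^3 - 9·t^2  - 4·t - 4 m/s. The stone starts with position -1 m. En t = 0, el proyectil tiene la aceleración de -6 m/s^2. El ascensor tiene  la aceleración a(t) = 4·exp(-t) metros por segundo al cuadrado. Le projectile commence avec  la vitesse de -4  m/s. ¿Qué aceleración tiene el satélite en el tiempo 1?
Debemos derivar nuestra ecuación de la posición x(t) = -4·t^4 + 5·t^2 - t + 3 2 veces. La derivada de la posición da la velocidad: v(t) = -16·t^3 + 10·t - 1. Tomando d/dt de v(t), encontramos a(t) = 10 - 48·t^2. De la ecuación de la aceleración a(t) = 10 - 48·t^2, sustituimos t = 1 para obtener a = -38.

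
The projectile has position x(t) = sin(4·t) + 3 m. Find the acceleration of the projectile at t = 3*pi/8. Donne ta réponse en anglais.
Starting from position x(t) = sin(4·t) + 3, we take 2 derivatives. Taking d/dt of x(t), we find v(t) = 4·cos(4·t). Taking d/dt of v(t), we find a(t) = -16·sin(4·t). From the given acceleration equation a(t) = -16·sin(4·t), we substitute t = 3*pi/8 to get a = 16.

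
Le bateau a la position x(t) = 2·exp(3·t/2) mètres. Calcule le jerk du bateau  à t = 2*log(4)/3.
Nous devons dériver notre équation de la position x(t) = 2·exp(3·t/2) 3 fois. En dérivant la position, nous obtenons la vitesse: v(t) = 3·exp(3·t/2). En dérivant la vitesse, nous obtenons l'accélération: a(t) = 9·exp(3·t/2)/2. En prenant d/dt de a(t), nous trouvons j(t) = 27·exp(3·t/2)/4. En utilisant j(t) = 27·exp(3·t/2)/4 et en substituant t = 2*log(4)/3, nous trouvons j = 27.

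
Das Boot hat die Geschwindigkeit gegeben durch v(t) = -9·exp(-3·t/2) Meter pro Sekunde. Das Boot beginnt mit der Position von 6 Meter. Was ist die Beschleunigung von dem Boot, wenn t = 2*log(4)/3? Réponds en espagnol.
Partiendo de la velocidad v(t) = -9·exp(-3·t/2), tomamos 1 derivada. La derivada de la velocidad da la aceleración: a(t) = 27·exp(-3·t/2)/2. Tenemos la aceleración a(t) = 27·exp(-3·t/2)/2. Sustituyendo t = 2*log(4)/3: a(2*log(4)/3) = 27/8.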